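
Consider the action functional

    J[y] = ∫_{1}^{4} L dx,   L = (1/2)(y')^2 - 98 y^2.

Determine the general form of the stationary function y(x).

The Lagrangian is L = (1/2)(y')^2 - 98 y^2.
∂L/∂y = -196y.
∂L/∂y' = y'.
The Euler-Lagrange equation d/dx(∂L/∂y') − ∂L/∂y = 0 becomes:
    y'' + 196 y = 0
General solution: y(x) = A sin(14x) + B cos(14x), where A and B are arbitrary constants fixed by the endpoint conditions.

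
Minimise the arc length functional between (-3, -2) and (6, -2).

Arc-length functional: J[y] = ∫ sqrt(1 + (y')^2) dx.
Lagrangian L = sqrt(1 + (y')^2) has no explicit y dependence, so ∂L/∂y = 0 and the Euler-Lagrange equation gives
    d/dx( y' / sqrt(1 + (y')^2) ) = 0  ⇒  y' / sqrt(1 + (y')^2) = const.
Hence y' is constant, so y(x) is affine.
Fitting the endpoints (-3, -2) and (6, -2):
    slope m = ((-2) − (-2)) / (6 − (-3)) = 0,
    intercept c = (-2) − m·(-3) = -2.
Extremal: y(x) = -2.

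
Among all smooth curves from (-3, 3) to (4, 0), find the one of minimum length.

Arc-length functional: J[y] = ∫ sqrt(1 + (y')^2) dx.
Lagrangian L = sqrt(1 + (y')^2) has no explicit y dependence, so ∂L/∂y = 0 and the Euler-Lagrange equation gives
    d/dx( y' / sqrt(1 + (y')^2) ) = 0  ⇒  y' / sqrt(1 + (y')^2) = const.
Hence y' is constant, so y(x) is affine.
Fitting the endpoints (-3, 3) and (4, 0):
    slope m = (0 − 3) / (4 − (-3)) = -3/7,
    intercept c = 3 − m·(-3) = 12/7.
Extremal: y(x) = (-3/7) x + 12/7.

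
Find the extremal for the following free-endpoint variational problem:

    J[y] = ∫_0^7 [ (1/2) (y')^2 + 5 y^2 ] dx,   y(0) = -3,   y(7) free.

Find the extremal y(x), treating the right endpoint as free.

The Lagrangian L = (1/2) (y')^2 + 5 y^2 gives
    ∂L/∂y = 10 y,   ∂L/∂y' = y'.
Euler-Lagrange: y'' − 10 y = 0.
With k = sqrt(10), the general solution is
    y(x) = A cosh(sqrt(10) x) + B sinh(sqrt(10) x).
Fixed left endpoint y(0) = -3 ⇒ A = -3.
The right endpoint x = 7 is free, so the natural (transversality) condition is ∂L/∂y' |_{x=7} = 0, i.e. y'(7) = 0.
Compute y'(x) = A k sinh(k x) + B k cosh(k x), so
    y'(7) = A k sinh(k·7) + B k cosh(k·7) = 0
    ⇒ B = −A tanh(k·7) = 3 tanh(sqrt(10)·7).
Therefore the extremal is
    y(x) = −3 cosh(sqrt(10) x) + 3 tanh(sqrt(10)·7) sinh(sqrt(10) x).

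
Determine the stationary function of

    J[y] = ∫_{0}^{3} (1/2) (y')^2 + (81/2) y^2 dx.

The Lagrangian is L = (1/2) (y')^2 + (81/2) y^2.
Compute ∂L/∂y = 81y, ∂L/∂y' = y'.
The Euler-Lagrange equation d/dx(∂L/∂y') − ∂L/∂y = 0 reduces to
    y'' − 81 y = 0.
Its general solution is
    y(x) = A e^(9x) + B e^(−9x),
with A, B fixed by the endpoint conditions.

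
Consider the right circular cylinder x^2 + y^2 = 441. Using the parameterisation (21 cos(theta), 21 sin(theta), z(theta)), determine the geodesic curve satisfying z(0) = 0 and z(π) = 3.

Parameterise the cylinder of radius R = 21 as
    r(θ) = (21 cos θ, 21 sin θ, z(θ)).
The arc-length element is
    ds = sqrt(441 + (dz/dθ)^2) dθ,
so the Lagrangian is L = sqrt(441 + z'^2).
L depends on z' only, not on z or θ, so ∂L/∂z = 0 and
    ∂L/∂z' = z' / sqrt(441 + z'^2).
The Euler-Lagrange equation gives
    d/dθ( z' / sqrt(441 + z'^2) ) = 0,
so z' is constant. Integrating once:
    z(θ) = a θ + b,
a helix on the cylinder (a straight line when the cylinder is unrolled). The constants a, b are determined by the endpoint conditions.
With endpoint conditions z(0) = 0 and z(π) = 3: from z(0) = b we get b = 0, and a·π + 0 = 3 gives a = 3/π, so
    z(θ) = (3/π) θ.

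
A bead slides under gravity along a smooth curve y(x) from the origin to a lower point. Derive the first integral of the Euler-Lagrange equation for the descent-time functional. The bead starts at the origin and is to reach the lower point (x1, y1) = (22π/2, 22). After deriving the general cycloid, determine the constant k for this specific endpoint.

The Lagrangian L = sqrt((1 + y'^2) / y) has no explicit x dependence, so the Beltrami identity applies:
    L − y' ∂L/∂y' = C.
Compute ∂L/∂y' = y' / sqrt(y (1 + y'^2)).
Substitute:
    sqrt((1 + y'^2)/y) − y'·y' / sqrt(y (1 + y'^2))
    = (1 + y'^2) / sqrt(y (1 + y'^2)) − y'^2 / sqrt(y (1 + y'^2))
    = 1 / sqrt(y (1 + y'^2)) = C.
Squaring and rearranging gives the first integral
    y (1 + y'^2) = 1/C^2 =: k   (constant).
Solving this first-order ODE by the substitution
    y = (k/2)(1 − cos θ)
yields the cycloid parameterisation
    x(θ) = (k/2)(θ − sin θ),   y(θ) = (k/2)(1 − cos θ).
The constant k is fixed by the endpoint condition.
Now fit the given lower endpoint (x1, y1) = (22π/2, 22). At the bottom of the first arch (θ = π), the parametric equations give
    y(π) = (k/2)(1 − cos π) = k,
    x(π) = (k/2)(π − sin π) = kπ/2.
Matching y(π) = 22 gives k = 22, consistent with x(π) = 22π/2. Therefore the specific cycloid is
    x(θ) = (22/2)(θ − sin θ),   y(θ) = (22/2)(1 − cos θ).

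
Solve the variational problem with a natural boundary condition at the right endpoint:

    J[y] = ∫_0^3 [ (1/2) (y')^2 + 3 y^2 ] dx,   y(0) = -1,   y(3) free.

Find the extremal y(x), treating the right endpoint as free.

The Lagrangian L = (1/2) (y')^2 + 3 y^2 gives
    ∂L/∂y = 6 y,   ∂L/∂y' = y'.
Euler-Lagrange: y'' − 6 y = 0.
With k = sqrt(6), the general solution is
    y(x) = A cosh(sqrt(6) x) + B sinh(sqrt(6) x).
Fixed left endpoint y(0) = -1 ⇒ A = -1.
The right endpoint x = 3 is free, so the natural (transversality) condition is ∂L/∂y' |_{x=3} = 0, i.e. y'(3) = 0.
Compute y'(x) = A k sinh(k x) + B k cosh(k x), so
    y'(3) = A k sinh(k·3) + B k cosh(k·3) = 0
    ⇒ B = −A tanh(k·3) = tanh(sqrt(6)·3).
Therefore the extremal is
    y(x) = −cosh(sqrt(6) x) + tanh(sqrt(6)·3) sinh(sqrt(6) x).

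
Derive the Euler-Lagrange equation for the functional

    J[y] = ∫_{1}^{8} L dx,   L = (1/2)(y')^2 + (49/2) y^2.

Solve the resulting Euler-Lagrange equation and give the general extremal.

The Lagrangian is L = (1/2)(y')^2 + (49/2) y^2.
∂L/∂y = 49y.
∂L/∂y' = y'.
The Euler-Lagrange equation d/dx(∂L/∂y') − ∂L/∂y = 0 becomes:
    y'' - 49 y = 0
General solution: y(x) = A e^(7x) + B e^(-7x), where A and B are arbitrary constants fixed by the endpoint conditions.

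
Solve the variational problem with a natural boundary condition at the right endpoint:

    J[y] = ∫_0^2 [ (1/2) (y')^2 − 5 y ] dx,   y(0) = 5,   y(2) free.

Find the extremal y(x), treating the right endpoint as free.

The Lagrangian L = (1/2) (y')^2 − 5 y gives
    ∂L/∂y = −5,   ∂L/∂y' = y'.
Euler-Lagrange: d/dx(y') − (−5) = 0, i.e. y'' + 5 = 0, so
    y(x) = −(5/2) x^2 + C1 x + C2.
Fixed left endpoint y(0) = 5 ⇒ C2 = 5.
The right endpoint x = 2 is free, so the natural (transversality) condition is ∂L/∂y' |_{x=2} = 0, i.e. y'(2) = 0.
Compute y'(x) = −5 x + C1, so y'(2) = −10 + C1 = 0 ⇒ C1 = 10.
Therefore the extremal is
    y(x) = −(5/2) x^2 + 10 x + 5.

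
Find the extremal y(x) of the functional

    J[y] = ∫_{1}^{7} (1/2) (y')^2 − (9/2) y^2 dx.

The Lagrangian is L = (1/2) (y')^2 − (9/2) y^2.
Compute ∂L/∂y = -9y, ∂L/∂y' = y'.
The Euler-Lagrange equation d/dx(∂L/∂y') − ∂L/∂y = 0 reduces to
    y'' + 9 y = 0.
Its general solution is
    y(x) = A sin(3x) + B cos(3x),
with A, B fixed by the endpoint conditions.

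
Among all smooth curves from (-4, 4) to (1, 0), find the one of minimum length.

Arc-length functional: J[y] = ∫ sqrt(1 + (y')^2) dx.
Lagrangian L = sqrt(1 + (y')^2) has no explicit y dependence, so ∂L/∂y = 0 and the Euler-Lagrange equation gives
    d/dx( y' / sqrt(1 + (y')^2) ) = 0  ⇒  y' / sqrt(1 + (y')^2) = const.
Hence y' is constant, so y(x) is affine.
Fitting the endpoints (-4, 4) and (1, 0):
    slope m = (0 − 4) / (1 − (-4)) = -4/5,
    intercept c = 4 − m·(-4) = 4/5.
Extremal: y(x) = (-4/5) x + 4/5.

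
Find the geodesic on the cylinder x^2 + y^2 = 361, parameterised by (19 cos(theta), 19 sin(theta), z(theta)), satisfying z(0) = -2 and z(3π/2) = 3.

Parameterise the cylinder of radius R = 19 as
    r(θ) = (19 cos θ, 19 sin θ, z(θ)).
The arc-length element is
    ds = sqrt(361 + (dz/dθ)^2) dθ,
so the Lagrangian is L = sqrt(361 + z'^2).
L depends on z' only, not on z or θ, so ∂L/∂z = 0 and
    ∂L/∂z' = z' / sqrt(361 + z'^2).
The Euler-Lagrange equation gives
    d/dθ( z' / sqrt(361 + z'^2) ) = 0,
so z' is constant. Integrating once:
    z(θ) = a θ + b,
a helix on the cylinder (a straight line when the cylinder is unrolled). The constants a, b are determined by the endpoint conditions.
With endpoint conditions z(0) = -2 and z(3π/2) = 3: from z(0) = b we get b = -2, and a·3π/2 + -2 = 3 gives a = 10/(3π), so
    z(θ) = (10/(3π)) θ − 2.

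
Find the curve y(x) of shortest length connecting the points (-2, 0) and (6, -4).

Arc-length functional: J[y] = ∫ sqrt(1 + (y')^2) dx.
Lagrangian L = sqrt(1 + (y')^2) has no explicit y dependence, so ∂L/∂y = 0 and the Euler-Lagrange equation gives
    d/dx( y' / sqrt(1 + (y')^2) ) = 0  ⇒  y' / sqrt(1 + (y')^2) = const.
Hence y' is constant, so y(x) is affine.
Fitting the endpoints (-2, 0) and (6, -4):
    slope m = ((-4) − 0) / (6 − (-2)) = -1/2,
    intercept c = 0 − m·(-2) = -1.
Extremal: y(x) = (-1/2) x - 1.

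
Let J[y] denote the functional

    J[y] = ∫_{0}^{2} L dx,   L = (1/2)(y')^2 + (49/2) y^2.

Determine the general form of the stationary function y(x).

The Lagrangian is L = (1/2)(y')^2 + (49/2) y^2.
∂L/∂y = 49y.
∂L/∂y' = y'.
The Euler-Lagrange equation d/dx(∂L/∂y') − ∂L/∂y = 0 becomes:
    y'' - 49 y = 0
General solution: y(x) = A e^(7x) + B e^(-7x), where A and B are arbitrary constants fixed by the endpoint conditions.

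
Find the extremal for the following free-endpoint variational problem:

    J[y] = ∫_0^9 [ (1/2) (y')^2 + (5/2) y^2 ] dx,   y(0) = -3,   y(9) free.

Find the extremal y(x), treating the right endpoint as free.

The Lagrangian L = (1/2) (y')^2 + (5/2) y^2 gives
    ∂L/∂y = 5 y,   ∂L/∂y' = y'.
Euler-Lagrange: y'' − 5 y = 0.
With k = sqrt(5), the general solution is
    y(x) = A cosh(sqrt(5) x) + B sinh(sqrt(5) x).
Fixed left endpoint y(0) = -3 ⇒ A = -3.
The right endpoint x = 9 is free, so the natural (transversality) condition is ∂L/∂y' |_{x=9} = 0, i.e. y'(9) = 0.
Compute y'(x) = A k sinh(k x) + B k cosh(k x), so
    y'(9) = A k sinh(k·9) + B k cosh(k·9) = 0
    ⇒ B = −A tanh(k·9) = 3 tanh(sqrt(5)·9).
Therefore the extremal is
    y(x) = −3 cosh(sqrt(5) x) + 3 tanh(sqrt(5)·9) sinh(sqrt(5) x).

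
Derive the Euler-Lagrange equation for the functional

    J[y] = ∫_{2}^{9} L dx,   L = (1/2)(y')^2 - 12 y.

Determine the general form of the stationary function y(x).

The Lagrangian is L = (1/2)(y')^2 - 12 y.
∂L/∂y = -12.
∂L/∂y' = y'.
The Euler-Lagrange equation d/dx(∂L/∂y') − ∂L/∂y = 0 becomes:
    y'' + 12 = 0
General solution: y(x) = -6 x^2 + A x + B, where A and B are arbitrary constants fixed by the endpoint conditions.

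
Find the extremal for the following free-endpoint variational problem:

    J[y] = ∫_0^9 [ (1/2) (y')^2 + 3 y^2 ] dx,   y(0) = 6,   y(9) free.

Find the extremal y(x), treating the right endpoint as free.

The Lagrangian L = (1/2) (y')^2 + 3 y^2 gives
    ∂L/∂y = 6 y,   ∂L/∂y' = y'.
Euler-Lagrange: y'' − 6 y = 0.
With k = sqrt(6), the general solution is
    y(x) = A cosh(sqrt(6) x) + B sinh(sqrt(6) x).
Fixed left endpoint y(0) = 6 ⇒ A = 6.
The right endpoint x = 9 is free, so the natural (transversality) condition is ∂L/∂y' |_{x=9} = 0, i.e. y'(9) = 0.
Compute y'(x) = A k sinh(k x) + B k cosh(k x), so
    y'(9) = A k sinh(k·9) + B k cosh(k·9) = 0
    ⇒ B = −A tanh(k·9) = − 6 tanh(sqrt(6)·9).
Therefore the extremal is
    y(x) = 6 cosh(sqrt(6) x) − 6 tanh(sqrt(6)·9) sinh(sqrt(6) x).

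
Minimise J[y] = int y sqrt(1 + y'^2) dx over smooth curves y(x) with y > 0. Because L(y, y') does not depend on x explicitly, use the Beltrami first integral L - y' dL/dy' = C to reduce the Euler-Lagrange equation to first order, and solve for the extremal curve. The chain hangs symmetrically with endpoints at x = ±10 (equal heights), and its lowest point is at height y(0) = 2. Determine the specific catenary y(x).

The Lagrangian L(y, y') = y sqrt(1 + y'^2) has no explicit x dependence, so the Beltrami identity applies:
    L − y' ∂L/∂y' = C.
Compute ∂L/∂y' = y · y' / sqrt(1 + y'^2). Then
    L − y' ∂L/∂y'
    = y sqrt(1 + y'^2) − y · y'^2 / sqrt(1 + y'^2)
    = y (1 + y'^2 − y'^2) / sqrt(1 + y'^2)
    = y / sqrt(1 + y'^2) = C.
Squaring gives y^2 = C^2 (1 + y'^2), i.e.
    y'^2 = y^2 / C^2 − 1.
Separating variables,
    dy / sqrt(y^2 − C^2) = dx / C,
and integrating gives arccosh(y / C) = (x − a)/C, so
    y(x) = C cosh((x − a)/C),
the catenary. The constants C and a are fixed by the two endpoint conditions (and, for the hanging-chain problem, the length constraint selects C).
Now fit the given data. The endpoints x = ±10 are symmetric at equal height, so the catenary is even about its minimum: a = 0 and y(x) = C cosh(x/C). The lowest point is y(0) = C cosh(0) = C, and we are told y(0) = 2, so C = 2. Therefore
    y(x) = 2 cosh(x/2),
and at the endpoints
    y(±10) = 2 cosh(10/2).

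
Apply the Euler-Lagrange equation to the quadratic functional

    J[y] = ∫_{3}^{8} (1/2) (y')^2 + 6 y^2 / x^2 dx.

The Lagrangian is L = (1/2) (y')^2 + 6 y^2 / x^2.
Compute ∂L/∂y = 12y/x^2, ∂L/∂y' = y'.
The Euler-Lagrange equation d/dx(∂L/∂y') − ∂L/∂y = 0 reduces to
    y'' − 12/x^2 · y = 0  (x > 0).
Its general solution is
    y(x) = A x^4 + B x^(-3),
with A, B fixed by the endpoint conditions.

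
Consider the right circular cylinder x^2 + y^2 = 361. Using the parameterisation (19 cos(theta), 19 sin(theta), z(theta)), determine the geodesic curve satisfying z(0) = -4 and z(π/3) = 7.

Parameterise the cylinder of radius R = 19 as
    r(θ) = (19 cos θ, 19 sin θ, z(θ)).
The arc-length element is
    ds = sqrt(361 + (dz/dθ)^2) dθ,
so the Lagrangian is L = sqrt(361 + z'^2).
L depends on z' only, not on z or θ, so ∂L/∂z = 0 and
    ∂L/∂z' = z' / sqrt(361 + z'^2).
The Euler-Lagrange equation gives
    d/dθ( z' / sqrt(361 + z'^2) ) = 0,
so z' is constant. Integrating once:
    z(θ) = a θ + b,
a helix on the cylinder (a straight line when the cylinder is unrolled). The constants a, b are determined by the endpoint conditions.
With endpoint conditions z(0) = -4 and z(π/3) = 7: from z(0) = b we get b = -4, and a·π/3 + -4 = 7 gives a = 33/π, so
    z(θ) = (33/π) θ − 4.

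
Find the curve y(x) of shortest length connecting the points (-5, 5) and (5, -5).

Arc-length functional: J[y] = ∫ sqrt(1 + (y')^2) dx.
Lagrangian L = sqrt(1 + (y')^2) has no explicit y dependence, so ∂L/∂y = 0 and the Euler-Lagrange equation gives
    d/dx( y' / sqrt(1 + (y')^2) ) = 0  ⇒  y' / sqrt(1 + (y')^2) = const.
Hence y' is constant, so y(x) is affine.
Fitting the endpoints (-5, 5) and (5, -5):
    slope m = ((-5) − 5) / (5 − (-5)) = -1,
    intercept c = 5 − m·(-5) = 0.
Extremal: y(x) = -x.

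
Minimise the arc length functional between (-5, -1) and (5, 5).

Arc-length functional: J[y] = ∫ sqrt(1 + (y')^2) dx.
Lagrangian L = sqrt(1 + (y')^2) has no explicit y dependence, so ∂L/∂y = 0 and the Euler-Lagrange equation gives
    d/dx( y' / sqrt(1 + (y')^2) ) = 0  ⇒  y' / sqrt(1 + (y')^2) = const.
Hence y' is constant, so y(x) is affine.
Fitting the endpoints (-5, -1) and (5, 5):
    slope m = (5 − (-1)) / (5 − (-5)) = 3/5,
    intercept c = (-1) − m·(-5) = 2.
Extremal: y(x) = (3/5) x + 2.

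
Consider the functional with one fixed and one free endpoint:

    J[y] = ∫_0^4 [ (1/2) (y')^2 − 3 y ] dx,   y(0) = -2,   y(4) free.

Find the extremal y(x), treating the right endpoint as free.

The Lagrangian L = (1/2) (y')^2 − 3 y gives
    ∂L/∂y = −3,   ∂L/∂y' = y'.
Euler-Lagrange: d/dx(y') − (−3) = 0, i.e. y'' + 3 = 0, so
    y(x) = −(3/2) x^2 + C1 x + C2.
Fixed left endpoint y(0) = -2 ⇒ C2 = -2.
The right endpoint x = 4 is free, so the natural (transversality) condition is ∂L/∂y' |_{x=4} = 0, i.e. y'(4) = 0.
Compute y'(x) = −3 x + C1, so y'(4) = −12 + C1 = 0 ⇒ C1 = 12.
Therefore the extremal is
    y(x) = −(3/2) x^2 + 12 x − 2.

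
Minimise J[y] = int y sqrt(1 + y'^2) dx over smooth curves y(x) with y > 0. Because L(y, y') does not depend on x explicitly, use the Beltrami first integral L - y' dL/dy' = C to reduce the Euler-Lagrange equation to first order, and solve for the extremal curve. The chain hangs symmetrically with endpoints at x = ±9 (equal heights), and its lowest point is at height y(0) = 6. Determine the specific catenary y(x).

The Lagrangian L(y, y') = y sqrt(1 + y'^2) has no explicit x dependence, so the Beltrami identity applies:
    L − y' ∂L/∂y' = C.
Compute ∂L/∂y' = y · y' / sqrt(1 + y'^2). Then
    L − y' ∂L/∂y'
    = y sqrt(1 + y'^2) − y · y'^2 / sqrt(1 + y'^2)
    = y (1 + y'^2 − y'^2) / sqrt(1 + y'^2)
    = y / sqrt(1 + y'^2) = C.
Squaring gives y^2 = C^2 (1 + y'^2), i.e.
    y'^2 = y^2 / C^2 − 1.
Separating variables,
    dy / sqrt(y^2 − C^2) = dx / C,
and integrating gives arccosh(y / C) = (x − a)/C, so
    y(x) = C cosh((x − a)/C),
the catenary. The constants C and a are fixed by the two endpoint conditions (and, for the hanging-chain problem, the length constraint selects C).
Now fit the given data. The endpoints x = ±9 are symmetric at equal height, so the catenary is even about its minimum: a = 0 and y(x) = C cosh(x/C). The lowest point is y(0) = C cosh(0) = C, and we are told y(0) = 6, so C = 6. Therefore
    y(x) = 6 cosh(x/6),
and at the endpoints
    y(±9) = 6 cosh(9/6).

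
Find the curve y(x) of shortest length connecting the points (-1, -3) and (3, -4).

Arc-length functional: J[y] = ∫ sqrt(1 + (y')^2) dx.
Lagrangian L = sqrt(1 + (y')^2) has no explicit y dependence, so ∂L/∂y = 0 and the Euler-Lagrange equation gives
    d/dx( y' / sqrt(1 + (y')^2) ) = 0  ⇒  y' / sqrt(1 + (y')^2) = const.
Hence y' is constant, so y(x) is affine.
Fitting the endpoints (-1, -3) and (3, -4):
    slope m = ((-4) − (-3)) / (3 − (-1)) = -1/4,
    intercept c = (-3) − m·(-1) = -13/4.
Extremal: y(x) = (-1/4) x - 13/4.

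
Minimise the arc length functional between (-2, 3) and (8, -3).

Arc-length functional: J[y] = ∫ sqrt(1 + (y')^2) dx.
Lagrangian L = sqrt(1 + (y')^2) has no explicit y dependence, so ∂L/∂y = 0 and the Euler-Lagrange equation gives
    d/dx( y' / sqrt(1 + (y')^2) ) = 0  ⇒  y' / sqrt(1 + (y')^2) = const.
Hence y' is constant, so y(x) is affine.
Fitting the endpoints (-2, 3) and (8, -3):
    slope m = ((-3) − 3) / (8 − (-2)) = -3/5,
    intercept c = 3 − m·(-2) = 9/5.
Extremal: y(x) = (-3/5) x + 9/5.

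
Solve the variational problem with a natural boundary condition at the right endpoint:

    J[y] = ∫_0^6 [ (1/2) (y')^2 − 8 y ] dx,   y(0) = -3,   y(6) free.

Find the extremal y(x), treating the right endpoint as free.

The Lagrangian L = (1/2) (y')^2 − 8 y gives
    ∂L/∂y = −8,   ∂L/∂y' = y'.
Euler-Lagrange: d/dx(y') − (−8) = 0, i.e. y'' + 8 = 0, so
    y(x) = −(8/2) x^2 + C1 x + C2.
Fixed left endpoint y(0) = -3 ⇒ C2 = -3.
The right endpoint x = 6 is free, so the natural (transversality) condition is ∂L/∂y' |_{x=6} = 0, i.e. y'(6) = 0.
Compute y'(x) = −8 x + C1, so y'(6) = −48 + C1 = 0 ⇒ C1 = 48.
Therefore the extremal is
    y(x) = −4 x^2 + 48 x − 3.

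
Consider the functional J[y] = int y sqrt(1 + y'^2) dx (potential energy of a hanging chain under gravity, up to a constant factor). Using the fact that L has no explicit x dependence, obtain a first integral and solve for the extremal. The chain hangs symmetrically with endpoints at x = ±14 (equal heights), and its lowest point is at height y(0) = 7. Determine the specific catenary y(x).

The Lagrangian L(y, y') = y sqrt(1 + y'^2) has no explicit x dependence, so the Beltrami identity applies:
    L − y' ∂L/∂y' = C.
Compute ∂L/∂y' = y · y' / sqrt(1 + y'^2). Then
    L − y' ∂L/∂y'
    = y sqrt(1 + y'^2) − y · y'^2 / sqrt(1 + y'^2)
    = y (1 + y'^2 − y'^2) / sqrt(1 + y'^2)
    = y / sqrt(1 + y'^2) = C.
Squaring gives y^2 = C^2 (1 + y'^2), i.e.
    y'^2 = y^2 / C^2 − 1.
Separating variables,
    dy / sqrt(y^2 − C^2) = dx / C,
and integrating gives arccosh(y / C) = (x − a)/C, so
    y(x) = C cosh((x − a)/C),
the catenary. The constants C and a are fixed by the two endpoint conditions (and, for the hanging-chain problem, the length constraint selects C).
Now fit the given data. The endpoints x = ±14 are symmetric at equal height, so the catenary is even about its minimum: a = 0 and y(x) = C cosh(x/C). The lowest point is y(0) = C cosh(0) = C, and we are told y(0) = 7, so C = 7. Therefore
    y(x) = 7 cosh(x/7),
and at the endpoints
    y(±14) = 7 cosh(14/7).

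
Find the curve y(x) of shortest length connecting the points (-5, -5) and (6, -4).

Arc-length functional: J[y] = ∫ sqrt(1 + (y')^2) dx.
Lagrangian L = sqrt(1 + (y')^2) has no explicit y dependence, so ∂L/∂y = 0 and the Euler-Lagrange equation gives
    d/dx( y' / sqrt(1 + (y')^2) ) = 0  ⇒  y' / sqrt(1 + (y')^2) = const.
Hence y' is constant, so y(x) is affine.
Fitting the endpoints (-5, -5) and (6, -4):
    slope m = ((-4) − (-5)) / (6 − (-5)) = 1/11,
    intercept c = (-5) − m·(-5) = -50/11.
Extremal: y(x) = (1/11) x - 50/11.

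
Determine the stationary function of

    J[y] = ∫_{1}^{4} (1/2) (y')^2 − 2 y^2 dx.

The Lagrangian is L = (1/2) (y')^2 − 2 y^2.
Compute ∂L/∂y = -4y, ∂L/∂y' = y'.
The Euler-Lagrange equation d/dx(∂L/∂y') − ∂L/∂y = 0 reduces to
    y'' + 4 y = 0.
Its general solution is
    y(x) = A sin(2x) + B cos(2x),
with A, B fixed by the endpoint conditions.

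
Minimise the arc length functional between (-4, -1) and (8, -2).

Arc-length functional: J[y] = ∫ sqrt(1 + (y')^2) dx.
Lagrangian L = sqrt(1 + (y')^2) has no explicit y dependence, so ∂L/∂y = 0 and the Euler-Lagrange equation gives
    d/dx( y' / sqrt(1 + (y')^2) ) = 0  ⇒  y' / sqrt(1 + (y')^2) = const.
Hence y' is constant, so y(x) is affine.
Fitting the endpoints (-4, -1) and (8, -2):
    slope m = ((-2) − (-1)) / (8 − (-4)) = -1/12,
    intercept c = (-1) − m·(-4) = -4/3.
Extremal: y(x) = (-1/12) x - 4/3.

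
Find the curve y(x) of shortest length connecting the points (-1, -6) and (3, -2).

Arc-length functional: J[y] = ∫ sqrt(1 + (y')^2) dx.
Lagrangian L = sqrt(1 + (y')^2) has no explicit y dependence, so ∂L/∂y = 0 and the Euler-Lagrange equation gives
    d/dx( y' / sqrt(1 + (y')^2) ) = 0  ⇒  y' / sqrt(1 + (y')^2) = const.
Hence y' is constant, so y(x) is affine.
Fitting the endpoints (-1, -6) and (3, -2):
    slope m = ((-2) − (-6)) / (3 − (-1)) = 1,
    intercept c = (-6) − m·(-1) = -5.
Extremal: y(x) = x - 5.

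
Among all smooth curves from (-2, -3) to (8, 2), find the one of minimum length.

Arc-length functional: J[y] = ∫ sqrt(1 + (y')^2) dx.
Lagrangian L = sqrt(1 + (y')^2) has no explicit y dependence, so ∂L/∂y = 0 and the Euler-Lagrange equation gives
    d/dx( y' / sqrt(1 + (y')^2) ) = 0  ⇒  y' / sqrt(1 + (y')^2) = const.
Hence y' is constant, so y(x) is affine.
Fitting the endpoints (-2, -3) and (8, 2):
    slope m = (2 − (-3)) / (8 − (-2)) = 1/2,
    intercept c = (-3) − m·(-2) = -2.
Extremal: y(x) = (1/2) x - 2.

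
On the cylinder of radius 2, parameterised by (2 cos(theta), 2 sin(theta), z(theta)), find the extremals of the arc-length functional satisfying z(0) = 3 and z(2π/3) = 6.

Parameterise the cylinder of radius R = 2 as
    r(θ) = (2 cos θ, 2 sin θ, z(θ)).
The arc-length element is
    ds = sqrt(4 + (dz/dθ)^2) dθ,
so the Lagrangian is L = sqrt(4 + z'^2).
L depends on z' only, not on z or θ, so ∂L/∂z = 0 and
    ∂L/∂z' = z' / sqrt(4 + z'^2).
The Euler-Lagrange equation gives
    d/dθ( z' / sqrt(4 + z'^2) ) = 0,
so z' is constant. Integrating once:
    z(θ) = a θ + b,
a helix on the cylinder (a straight line when the cylinder is unrolled). The constants a, b are determined by the endpoint conditions.
With endpoint conditions z(0) = 3 and z(2π/3) = 6: from z(0) = b we get b = 3, and a·2π/3 + 3 = 6 gives a = 9/(2π), so
    z(θ) = (9/(2π)) θ + 3.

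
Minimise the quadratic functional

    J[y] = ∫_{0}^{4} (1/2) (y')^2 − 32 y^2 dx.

The Lagrangian is L = (1/2) (y')^2 − 32 y^2.
Compute ∂L/∂y = -64y, ∂L/∂y' = y'.
The Euler-Lagrange equation d/dx(∂L/∂y') − ∂L/∂y = 0 reduces to
    y'' + 64 y = 0.
Its general solution is
    y(x) = A sin(8x) + B cos(8x),
with A, B fixed by the endpoint conditions.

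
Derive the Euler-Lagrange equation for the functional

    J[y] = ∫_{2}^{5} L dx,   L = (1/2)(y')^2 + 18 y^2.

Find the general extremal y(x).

The Lagrangian is L = (1/2)(y')^2 + 18 y^2.
∂L/∂y = 36y.
∂L/∂y' = y'.
The Euler-Lagrange equation d/dx(∂L/∂y') − ∂L/∂y = 0 becomes:
    y'' - 36 y = 0
General solution: y(x) = A e^(6x) + B e^(-6x), where A and B are arbitrary constants fixed by the endpoint conditions.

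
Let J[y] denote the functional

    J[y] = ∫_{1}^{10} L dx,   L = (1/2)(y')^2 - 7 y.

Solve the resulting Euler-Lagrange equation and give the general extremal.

The Lagrangian is L = (1/2)(y')^2 - 7 y.
∂L/∂y = -7.
∂L/∂y' = y'.
The Euler-Lagrange equation d/dx(∂L/∂y') − ∂L/∂y = 0 becomes:
    y'' + 7 = 0
General solution: y(x) = -(7/2) x^2 + A x + B, where A and B are arbitrary constants fixed by the endpoint conditions.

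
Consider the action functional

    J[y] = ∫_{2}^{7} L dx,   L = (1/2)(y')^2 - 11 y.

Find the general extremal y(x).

The Lagrangian is L = (1/2)(y')^2 - 11 y.
∂L/∂y = -11.
∂L/∂y' = y'.
The Euler-Lagrange equation d/dx(∂L/∂y') − ∂L/∂y = 0 becomes:
    y'' + 11 = 0
General solution: y(x) = -(11/2) x^2 + A x + B, where A and B are arbitrary constants fixed by the endpoint conditions.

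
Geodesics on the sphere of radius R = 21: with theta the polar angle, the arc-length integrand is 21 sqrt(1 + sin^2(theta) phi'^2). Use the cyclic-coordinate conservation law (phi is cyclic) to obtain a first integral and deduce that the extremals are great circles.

On the sphere of radius R = 21 with spherical coordinates (θ, φ), the induced metric is
    ds^2 = 441(dθ^2 + sin^2(θ) dφ^2).
Parameterise by θ; the arc-length functional is
    J[φ] = ∫ 21 sqrt(1 + sin^2(θ) (dφ/dθ)^2) dθ,
so L = 21 sqrt(1 + sin^2(θ) φ'^2). Compute
    ∂L/∂φ = 0  (L has no explicit φ dependence),
    ∂L/∂φ' = 21 sin^2(θ) φ' / sqrt(1 + sin^2(θ) φ'^2).
Since ∂L/∂φ = 0, the Euler-Lagrange equation
    d/dθ(∂L/∂φ') − ∂L/∂φ = 0
reduces to d/dθ(∂L/∂φ') = 0, i.e. the momentum conjugate to φ is conserved:
    21 sin^2(θ) φ' / sqrt(1 + sin^2(θ) φ'^2) = C.
The overall factor of 21 is constant, so dividing through gives Clairaut's relation sin^2(θ) φ' / sqrt(1 + sin^2(θ) φ'^2) = C' (with C' = C/21). Solving for φ' and integrating gives the great-circle family
    cot(θ) = A cos(φ − φ_0),
i.e. the intersection of the sphere with a plane through the origin. The two constants A and φ_0 (equivalently C and one phase) are fixed by the two endpoint conditions.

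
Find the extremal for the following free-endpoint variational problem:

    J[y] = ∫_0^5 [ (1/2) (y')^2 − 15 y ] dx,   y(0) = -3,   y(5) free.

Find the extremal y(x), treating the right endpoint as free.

The Lagrangian L = (1/2) (y')^2 − 15 y gives
    ∂L/∂y = −15,   ∂L/∂y' = y'.
Euler-Lagrange: d/dx(y') − (−15) = 0, i.e. y'' + 15 = 0, so
    y(x) = −(15/2) x^2 + C1 x + C2.
Fixed left endpoint y(0) = -3 ⇒ C2 = -3.
The right endpoint x = 5 is free, so the natural (transversality) condition is ∂L/∂y' |_{x=5} = 0, i.e. y'(5) = 0.
Compute y'(x) = −15 x + C1, so y'(5) = −75 + C1 = 0 ⇒ C1 = 75.
Therefore the extremal is
    y(x) = −(15/2) x^2 + 75 x − 3.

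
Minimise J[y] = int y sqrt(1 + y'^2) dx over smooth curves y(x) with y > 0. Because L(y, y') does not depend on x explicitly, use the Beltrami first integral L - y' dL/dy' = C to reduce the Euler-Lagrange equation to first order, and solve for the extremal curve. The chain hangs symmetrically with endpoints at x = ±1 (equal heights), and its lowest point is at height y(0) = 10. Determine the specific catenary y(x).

The Lagrangian L(y, y') = y sqrt(1 + y'^2) has no explicit x dependence, so the Beltrami identity applies:
    L − y' ∂L/∂y' = C.
Compute ∂L/∂y' = y · y' / sqrt(1 + y'^2). Then
    L − y' ∂L/∂y'
    = y sqrt(1 + y'^2) − y · y'^2 / sqrt(1 + y'^2)
    = y (1 + y'^2 − y'^2) / sqrt(1 + y'^2)
    = y / sqrt(1 + y'^2) = C.
Squaring gives y^2 = C^2 (1 + y'^2), i.e.
    y'^2 = y^2 / C^2 − 1.
Separating variables,
    dy / sqrt(y^2 − C^2) = dx / C,
and integrating gives arccosh(y / C) = (x − a)/C, so
    y(x) = C cosh((x − a)/C),
the catenary. The constants C and a are fixed by the two endpoint conditions (and, for the hanging-chain problem, the length constraint selects C).
Now fit the given data. The endpoints x = ±1 are symmetric at equal height, so the catenary is even about its minimum: a = 0 and y(x) = C cosh(x/C). The lowest point is y(0) = C cosh(0) = C, and we are told y(0) = 10, so C = 10. Therefore
    y(x) = 10 cosh(x/10),
and at the endpoints
    y(±1) = 10 cosh(1/10).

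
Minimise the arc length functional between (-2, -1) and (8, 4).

Arc-length functional: J[y] = ∫ sqrt(1 + (y')^2) dx.
Lagrangian L = sqrt(1 + (y')^2) has no explicit y dependence, so ∂L/∂y = 0 and the Euler-Lagrange equation gives
    d/dx( y' / sqrt(1 + (y')^2) ) = 0  ⇒  y' / sqrt(1 + (y')^2) = const.
Hence y' is constant, so y(x) is affine.
Fitting the endpoints (-2, -1) and (8, 4):
    slope m = (4 − (-1)) / (8 − (-2)) = 1/2,
    intercept c = (-1) − m·(-2) = 0.
Extremal: y(x) = (1/2) x.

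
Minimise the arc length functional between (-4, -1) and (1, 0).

Arc-length functional: J[y] = ∫ sqrt(1 + (y')^2) dx.
Lagrangian L = sqrt(1 + (y')^2) has no explicit y dependence, so ∂L/∂y = 0 and the Euler-Lagrange equation gives
    d/dx( y' / sqrt(1 + (y')^2) ) = 0  ⇒  y' / sqrt(1 + (y')^2) = const.
Hence y' is constant, so y(x) is affine.
Fitting the endpoints (-4, -1) and (1, 0):
    slope m = (0 − (-1)) / (1 − (-4)) = 1/5,
    intercept c = (-1) − m·(-4) = -1/5.
Extremal: y(x) = (1/5) x - 1/5.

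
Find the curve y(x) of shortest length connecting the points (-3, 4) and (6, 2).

Arc-length functional: J[y] = ∫ sqrt(1 + (y')^2) dx.
Lagrangian L = sqrt(1 + (y')^2) has no explicit y dependence, so ∂L/∂y = 0 and the Euler-Lagrange equation gives
    d/dx( y' / sqrt(1 + (y')^2) ) = 0  ⇒  y' / sqrt(1 + (y')^2) = const.
Hence y' is constant, so y(x) is affine.
Fitting the endpoints (-3, 4) and (6, 2):
    slope m = (2 − 4) / (6 − (-3)) = -2/9,
    intercept c = 4 − m·(-3) = 10/3.
Extremal: y(x) = (-2/9) x + 10/3.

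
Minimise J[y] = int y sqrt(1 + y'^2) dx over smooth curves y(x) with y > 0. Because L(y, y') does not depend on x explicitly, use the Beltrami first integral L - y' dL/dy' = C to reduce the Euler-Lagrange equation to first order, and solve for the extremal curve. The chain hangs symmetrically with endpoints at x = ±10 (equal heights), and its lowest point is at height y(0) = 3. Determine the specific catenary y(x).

The Lagrangian L(y, y') = y sqrt(1 + y'^2) has no explicit x dependence, so the Beltrami identity applies:
    L − y' ∂L/∂y' = C.
Compute ∂L/∂y' = y · y' / sqrt(1 + y'^2). Then
    L − y' ∂L/∂y'
    = y sqrt(1 + y'^2) − y · y'^2 / sqrt(1 + y'^2)
    = y (1 + y'^2 − y'^2) / sqrt(1 + y'^2)
    = y / sqrt(1 + y'^2) = C.
Squaring gives y^2 = C^2 (1 + y'^2), i.e.
    y'^2 = y^2 / C^2 − 1.
Separating variables,
    dy / sqrt(y^2 − C^2) = dx / C,
and integrating gives arccosh(y / C) = (x − a)/C, so
    y(x) = C cosh((x − a)/C),
the catenary. The constants C and a are fixed by the two endpoint conditions (and, for the hanging-chain problem, the length constraint selects C).
Now fit the given data. The endpoints x = ±10 are symmetric at equal height, so the catenary is even about its minimum: a = 0 and y(x) = C cosh(x/C). The lowest point is y(0) = C cosh(0) = C, and we are told y(0) = 3, so C = 3. Therefore
    y(x) = 3 cosh(x/3),
and at the endpoints
    y(±10) = 3 cosh(10/3).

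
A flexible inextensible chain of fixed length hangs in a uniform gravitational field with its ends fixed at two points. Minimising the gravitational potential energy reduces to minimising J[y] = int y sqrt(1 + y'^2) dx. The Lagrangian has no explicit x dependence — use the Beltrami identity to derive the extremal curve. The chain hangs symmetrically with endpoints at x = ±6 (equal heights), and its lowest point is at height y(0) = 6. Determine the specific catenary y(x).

The Lagrangian L(y, y') = y sqrt(1 + y'^2) has no explicit x dependence, so the Beltrami identity applies:
    L − y' ∂L/∂y' = C.
Compute ∂L/∂y' = y · y' / sqrt(1 + y'^2). Then
    L − y' ∂L/∂y'
    = y sqrt(1 + y'^2) − y · y'^2 / sqrt(1 + y'^2)
    = y (1 + y'^2 − y'^2) / sqrt(1 + y'^2)
    = y / sqrt(1 + y'^2) = C.
Squaring gives y^2 = C^2 (1 + y'^2), i.e.
    y'^2 = y^2 / C^2 − 1.
Separating variables,
    dy / sqrt(y^2 − C^2) = dx / C,
and integrating gives arccosh(y / C) = (x − a)/C, so
    y(x) = C cosh((x − a)/C),
the catenary. The constants C and a are fixed by the two endpoint conditions (and, for the hanging-chain problem, the length constraint selects C).
Now fit the given data. The endpoints x = ±6 are symmetric at equal height, so the catenary is even about its minimum: a = 0 and y(x) = C cosh(x/C). The lowest point is y(0) = C cosh(0) = C, and we are told y(0) = 6, so C = 6. Therefore
    y(x) = 6 cosh(x/6),
and at the endpoints
    y(±6) = 6 cosh(6/6).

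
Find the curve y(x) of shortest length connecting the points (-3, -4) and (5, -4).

Arc-length functional: J[y] = ∫ sqrt(1 + (y')^2) dx.
Lagrangian L = sqrt(1 + (y')^2) has no explicit y dependence, so ∂L/∂y = 0 and the Euler-Lagrange equation gives
    d/dx( y' / sqrt(1 + (y')^2) ) = 0  ⇒  y' / sqrt(1 + (y')^2) = const.
Hence y' is constant, so y(x) is affine.
Fitting the endpoints (-3, -4) and (5, -4):
    slope m = ((-4) − (-4)) / (5 − (-3)) = 0,
    intercept c = (-4) − m·(-3) = -4.
Extremal: y(x) = -4.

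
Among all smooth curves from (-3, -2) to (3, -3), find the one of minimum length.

Arc-length functional: J[y] = ∫ sqrt(1 + (y')^2) dx.
Lagrangian L = sqrt(1 + (y')^2) has no explicit y dependence, so ∂L/∂y = 0 and the Euler-Lagrange equation gives
    d/dx( y' / sqrt(1 + (y')^2) ) = 0  ⇒  y' / sqrt(1 + (y')^2) = const.
Hence y' is constant, so y(x) is affine.
Fitting the endpoints (-3, -2) and (3, -3):
    slope m = ((-3) − (-2)) / (3 − (-3)) = -1/6,
    intercept c = (-2) − m·(-3) = -5/2.
Extremal: y(x) = (-1/6) x - 5/2.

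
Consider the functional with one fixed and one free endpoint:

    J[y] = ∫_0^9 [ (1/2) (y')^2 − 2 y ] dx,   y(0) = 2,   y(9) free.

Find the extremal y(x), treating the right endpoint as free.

The Lagrangian L = (1/2) (y')^2 − 2 y gives
    ∂L/∂y = −2,   ∂L/∂y' = y'.
Euler-Lagrange: d/dx(y') − (−2) = 0, i.e. y'' + 2 = 0, so
    y(x) = −(2/2) x^2 + C1 x + C2.
Fixed left endpoint y(0) = 2 ⇒ C2 = 2.
The right endpoint x = 9 is free, so the natural (transversality) condition is ∂L/∂y' |_{x=9} = 0, i.e. y'(9) = 0.
Compute y'(x) = −2 x + C1, so y'(9) = −18 + C1 = 0 ⇒ C1 = 18.
Therefore the extremal is
    y(x) = −x^2 + 18 x + 2.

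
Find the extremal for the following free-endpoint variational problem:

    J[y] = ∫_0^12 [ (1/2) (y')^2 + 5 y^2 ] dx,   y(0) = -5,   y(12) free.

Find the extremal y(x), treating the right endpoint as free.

The Lagrangian L = (1/2) (y')^2 + 5 y^2 gives
    ∂L/∂y = 10 y,   ∂L/∂y' = y'.
Euler-Lagrange: y'' − 10 y = 0.
With k = sqrt(10), the general solution is
    y(x) = A cosh(sqrt(10) x) + B sinh(sqrt(10) x).
Fixed left endpoint y(0) = -5 ⇒ A = -5.
The right endpoint x = 12 is free, so the natural (transversality) condition is ∂L/∂y' |_{x=12} = 0, i.e. y'(12) = 0.
Compute y'(x) = A k sinh(k x) + B k cosh(k x), so
    y'(12) = A k sinh(k·12) + B k cosh(k·12) = 0
    ⇒ B = −A tanh(k·12) = 5 tanh(sqrt(10)·12).
Therefore the extremal is
    y(x) = −5 cosh(sqrt(10) x) + 5 tanh(sqrt(10)·12) sinh(sqrt(10) x).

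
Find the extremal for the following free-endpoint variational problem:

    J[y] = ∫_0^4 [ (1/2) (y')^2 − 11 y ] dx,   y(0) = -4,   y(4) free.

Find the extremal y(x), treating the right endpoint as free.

The Lagrangian L = (1/2) (y')^2 − 11 y gives
    ∂L/∂y = −11,   ∂L/∂y' = y'.
Euler-Lagrange: d/dx(y') − (−11) = 0, i.e. y'' + 11 = 0, so
    y(x) = −(11/2) x^2 + C1 x + C2.
Fixed left endpoint y(0) = -4 ⇒ C2 = -4.
The right endpoint x = 4 is free, so the natural (transversality) condition is ∂L/∂y' |_{x=4} = 0, i.e. y'(4) = 0.
Compute y'(x) = −11 x + C1, so y'(4) = −44 + C1 = 0 ⇒ C1 = 44.
Therefore the extremal is
    y(x) = −(11/2) x^2 + 44 x − 4.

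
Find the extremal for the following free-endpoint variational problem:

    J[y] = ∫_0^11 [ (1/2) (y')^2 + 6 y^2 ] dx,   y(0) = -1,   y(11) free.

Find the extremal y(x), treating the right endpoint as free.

The Lagrangian L = (1/2) (y')^2 + 6 y^2 gives
    ∂L/∂y = 12 y,   ∂L/∂y' = y'.
Euler-Lagrange: y'' − 12 y = 0.
With k = sqrt(12), the general solution is
    y(x) = A cosh(sqrt(12) x) + B sinh(sqrt(12) x).
Fixed left endpoint y(0) = -1 ⇒ A = -1.
The right endpoint x = 11 is free, so the natural (transversality) condition is ∂L/∂y' |_{x=11} = 0, i.e. y'(11) = 0.
Compute y'(x) = A k sinh(k x) + B k cosh(k x), so
    y'(11) = A k sinh(k·11) + B k cosh(k·11) = 0
    ⇒ B = −A tanh(k·11) = tanh(sqrt(12)·11).
Therefore the extremal is
    y(x) = −cosh(sqrt(12) x) + tanh(sqrt(12)·11) sinh(sqrt(12) x).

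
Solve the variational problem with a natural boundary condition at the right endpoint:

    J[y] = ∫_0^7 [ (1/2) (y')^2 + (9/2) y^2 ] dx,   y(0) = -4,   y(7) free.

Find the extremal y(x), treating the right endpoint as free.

The Lagrangian L = (1/2) (y')^2 + (9/2) y^2 gives
    ∂L/∂y = 9 y,   ∂L/∂y' = y'.
Euler-Lagrange: y'' − 9 y = 0.
With k = 3, the general solution is
    y(x) = A cosh(3 x) + B sinh(3 x).
Fixed left endpoint y(0) = -4 ⇒ A = -4.
The right endpoint x = 7 is free, so the natural (transversality) condition is ∂L/∂y' |_{x=7} = 0, i.e. y'(7) = 0.
Compute y'(x) = A k sinh(k x) + B k cosh(k x), so
    y'(7) = A k sinh(k·7) + B k cosh(k·7) = 0
    ⇒ B = −A tanh(k·7) = 4 tanh(3·7).
Therefore the extremal is
    y(x) = −4 cosh(3 x) + 4 tanh(3·7) sinh(3 x).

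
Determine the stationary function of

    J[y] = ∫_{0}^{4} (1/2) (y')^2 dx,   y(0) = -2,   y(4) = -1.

The Lagrangian is L = (1/2) (y')^2.
Compute ∂L/∂y = 0, ∂L/∂y' = y'.
The Euler-Lagrange equation d/dx(∂L/∂y') − ∂L/∂y = 0 reduces to
    y'' = 0.
Its general solution is
    y(x) = A x + B,
with A, B fixed by the endpoint conditions.
Applying the endpoint conditions y(0) = -2 and y(4) = -1: solve A·0 + B = -2 and A·4 + B = -1. Subtracting gives A(4 − 0) = -1 − -2, so A = 1/4, and B = -2 − A·0 = -2. Therefore
    y(x) = (1/4) x - 2.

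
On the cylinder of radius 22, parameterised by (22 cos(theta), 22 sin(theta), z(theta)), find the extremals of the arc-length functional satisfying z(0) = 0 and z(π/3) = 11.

Parameterise the cylinder of radius R = 22 as
    r(θ) = (22 cos θ, 22 sin θ, z(θ)).
The arc-length element is
    ds = sqrt(484 + (dz/dθ)^2) dθ,
so the Lagrangian is L = sqrt(484 + z'^2).
L depends on z' only, not on z or θ, so ∂L/∂z = 0 and
    ∂L/∂z' = z' / sqrt(484 + z'^2).
The Euler-Lagrange equation gives
    d/dθ( z' / sqrt(484 + z'^2) ) = 0,
so z' is constant. Integrating once:
    z(θ) = a θ + b,
a helix on the cylinder (a straight line when the cylinder is unrolled). The constants a, b are determined by the endpoint conditions.
With endpoint conditions z(0) = 0 and z(π/3) = 11: from z(0) = b we get b = 0, and a·π/3 + 0 = 11 gives a = 33/π, so
    z(θ) = (33/π) θ.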